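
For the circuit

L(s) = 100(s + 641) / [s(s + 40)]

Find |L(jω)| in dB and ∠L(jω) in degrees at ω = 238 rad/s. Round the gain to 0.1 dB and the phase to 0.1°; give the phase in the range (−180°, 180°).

At s = jω = j238:
zero (s+641): 641 + j238 → |·| = √(641²+238²) = √467525 ≈ 683.76, ∠ = arctan(238/641) ≈ 20.37°
pole (s+40): 40 + j238 → |·| = √(40²+238²) = √58244 ≈ 241.34, ∠ = arctan(238/40) ≈ 80.46°
pole at origin: |s| = 238, ∠ = 90.00° (in denominator)
|L| = 100 · 683.76 / 57439 ≈ 1.1904
Gain = 20 log₁₀(1.1904) ≈ 1.51 dB
∠L = 20.37° − 170.46° = -150.09°

1.5 dB, -150.1°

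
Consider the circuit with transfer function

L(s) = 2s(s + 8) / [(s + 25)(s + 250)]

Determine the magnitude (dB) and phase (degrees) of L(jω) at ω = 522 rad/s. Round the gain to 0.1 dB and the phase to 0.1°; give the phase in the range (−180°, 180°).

5.1 dB, 27.5°

At s = jω = j522:
zero (s+8): 8 + j522 → |·| = √(8²+522²) = √272548 ≈ 522.06, ∠ = arctan(522/8) ≈ 89.12°
zero at origin: s = j522 → |·| = 522, ∠ = 90.00°
pole (s+25): 25 + j522 → |·| = √(25²+522²) = √273109 ≈ 522.6, ∠ = arctan(522/25) ≈ 87.26°
pole (s+250): 250 + j522 → |·| = √(250²+522²) = √334984 ≈ 578.78, ∠ = arctan(522/250) ≈ 64.41°
|L| = 2 · 2.7252e+05 / 3.0247e+05 ≈ 1.802
Gain = 20 log₁₀(1.802) ≈ 5.12 dB
∠L = 179.12° − 151.67° = 27.45°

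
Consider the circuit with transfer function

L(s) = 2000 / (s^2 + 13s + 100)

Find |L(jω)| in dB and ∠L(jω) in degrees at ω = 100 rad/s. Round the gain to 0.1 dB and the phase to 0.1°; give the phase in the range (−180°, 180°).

At s = jω = j100:
quadratic: (j100)² + 13·j100 + 100 = -9900 + j1300 → |·| ≈ 9985, ∠ ≈ 172.52°
|L| = 2000 / 9985 ≈ 0.2003
Gain = 20 log₁₀(0.2003) ≈ -13.97 dB
∠L = 0.00° − 172.52° = -172.52°

-14.0 dB, -172.5°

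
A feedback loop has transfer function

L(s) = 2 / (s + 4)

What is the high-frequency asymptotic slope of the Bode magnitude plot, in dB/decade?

Each pole contributes −20 dB/decade at high frequency; each zero contributes +20 dB/decade.
Net: 0 zero(s) − 1 pole(s) → -20 dB/decade.

-20 dB/decade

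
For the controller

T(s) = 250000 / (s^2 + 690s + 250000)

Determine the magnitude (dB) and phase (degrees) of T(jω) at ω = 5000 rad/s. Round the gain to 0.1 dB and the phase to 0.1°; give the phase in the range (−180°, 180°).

At s = jω = j5000:
quadratic: (j5000)² + 690·j5000 + 250000 = -24750000 + j3450000 → |·| ≈ 2.4989e+07, ∠ ≈ 172.06°
|T| = 250000 / 2.4989e+07 ≈ 0.010004
Gain = 20 log₁₀(0.010004) ≈ -40.00 dB
∠T = 0.00° − 172.06° = -172.06°

-40.0 dB, -172.1°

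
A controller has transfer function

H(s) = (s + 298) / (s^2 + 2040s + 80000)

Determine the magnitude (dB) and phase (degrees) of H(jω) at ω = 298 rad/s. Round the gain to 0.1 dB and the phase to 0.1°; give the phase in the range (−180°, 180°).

Substitute s = j298:
Numerator: (j298) + 298 = 298 + j298
Denominator: (j298)^2 + 2040(j298) + 80000 = -8804 + j607920
|N| = √(298² + 298²) ≈ 421.44, ∠N ≈ 45.00°
|D| = √(8804² + 607920²) ≈ 6.0798e+05, ∠D ≈ 90.83°
|H| = 421.44 / 6.0798e+05 ≈ 0.00069318
Gain = 20 log₁₀(0.00069318) ≈ -63.18 dB
∠H = 45.00° − 90.83° = -45.83°

-63.2 dB, -45.8°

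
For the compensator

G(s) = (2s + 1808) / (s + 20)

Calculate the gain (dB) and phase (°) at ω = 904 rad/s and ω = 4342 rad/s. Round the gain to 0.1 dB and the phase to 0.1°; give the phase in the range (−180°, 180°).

ω = 904: 9.0 dB, -43.7°; ω = 4342: 6.2 dB, -11.5°

Substitute s = j904:
Numerator: 2(j904) + 1808 = 1808 + j1808
Denominator: (j904) + 20 = 20 + j904
|N| = √(1808² + 1808²) ≈ 2556.9, ∠N ≈ 45.00°
|D| = √(20² + 904²) ≈ 904.22, ∠D ≈ 88.73°
|G| = 2556.9 / 904.22 ≈ 2.8277
Gain = 20 log₁₀(2.8277) ≈ 9.03 dB
∠G = 45.00° − 88.73° = -43.73°

Substitute s = j4342:
Numerator: 2(j4342) + 1808 = 1808 + j8684
Denominator: (j4342) + 20 = 20 + j4342
|N| = √(1808² + 8684²) ≈ 8870.2, ∠N ≈ 78.24°
|D| = √(20² + 4342²) ≈ 4342, ∠D ≈ 89.74°
|G| = 8870.2 / 4342 ≈ 2.0429
Gain = 20 log₁₀(2.0429) ≈ 6.20 dB
∠G = 78.24° − 89.74° = -11.50°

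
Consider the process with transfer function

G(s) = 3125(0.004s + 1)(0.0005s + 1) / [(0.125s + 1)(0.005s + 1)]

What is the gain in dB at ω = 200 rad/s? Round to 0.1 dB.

41.1 dB

At ω = 200 rad/s:
zero (1 + j200·0.004) = 1 + j0.8 → |·| ≈ 1.2806, ∠ ≈ 38.66°
zero (1 + j200·0.0005) = 1 + j0.1 → |·| ≈ 1.005, ∠ ≈ 5.71°
pole (1 + j200·0.125) = 1 + j25 → |·| ≈ 25.02, ∠ ≈ 87.71°
pole (1 + j200·0.005) = 1 + j1 → |·| ≈ 1.4142, ∠ ≈ 45.00°
|G| = 3125 · 1.2806 · 1.005 / (25.02 · 1.4142) ≈ 113.67
Gain = 20 log₁₀(113.67) ≈ 41.11 dB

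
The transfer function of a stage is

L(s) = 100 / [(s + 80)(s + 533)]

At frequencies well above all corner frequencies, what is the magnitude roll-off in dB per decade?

Each pole contributes −20 dB/decade at high frequency; each zero contributes +20 dB/decade.
Net: 0 zero(s) − 2 pole(s) → -40 dB/decade.

-40 dB/decade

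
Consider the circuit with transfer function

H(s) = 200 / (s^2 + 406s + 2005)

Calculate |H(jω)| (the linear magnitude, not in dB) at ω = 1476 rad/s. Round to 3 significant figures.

8.86e-05

Substitute s = j1476:
Numerator: 200 = 200 + j0
Denominator: (j1476)^2 + 406(j1476) + 2005 = -2176571 + j599256
|N| = √(200² + 0²) ≈ 200, ∠N ≈ 0.00°
|D| = √(2176571² + 599256²) ≈ 2.2576e+06, ∠D ≈ 164.61°
|H| = 200 / 2.2576e+06 ≈ 8.859e-05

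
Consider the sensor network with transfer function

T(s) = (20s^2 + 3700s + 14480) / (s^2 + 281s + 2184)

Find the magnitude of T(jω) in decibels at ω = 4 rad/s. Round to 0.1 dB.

Substitute s = j4:
Numerator: 20(j4)^2 + 3700(j4) + 14480 = 14160 + j14800
Denominator: (j4)^2 + 281(j4) + 2184 = 2168 + j1124
|N| = √(14160² + 14800²) ≈ 20483, ∠N ≈ 46.27°
|D| = √(2168² + 1124²) ≈ 2442, ∠D ≈ 27.40°
|T| = 20483 / 2442 ≈ 8.3878
Gain = 20 log₁₀(8.3878) ≈ 18.47 dB

18.5 dB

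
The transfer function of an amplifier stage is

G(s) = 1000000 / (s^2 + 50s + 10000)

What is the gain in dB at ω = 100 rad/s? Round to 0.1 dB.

46.0 dB

At s = jω = j100:
quadratic: (j100)² + 50·j100 + 10000 = 0 + j5000 → |·| ≈ 5000, ∠ ≈ 90.00°
|G| = 1000000 / 5000 ≈ 200
Gain = 20 log₁₀(200) ≈ 46.02 dB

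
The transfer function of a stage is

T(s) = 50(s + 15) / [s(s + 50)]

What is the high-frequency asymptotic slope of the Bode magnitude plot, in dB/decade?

Each pole contributes −20 dB/decade at high frequency; each zero contributes +20 dB/decade.
Net: 1 zero(s) − 2 pole(s) → -20 dB/decade.

-20 dB/decade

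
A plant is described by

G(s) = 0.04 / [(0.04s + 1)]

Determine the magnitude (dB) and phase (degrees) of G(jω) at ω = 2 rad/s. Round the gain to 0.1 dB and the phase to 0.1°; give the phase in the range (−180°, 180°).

At ω = 2 rad/s:
pole (1 + j2·0.04) = 1 + j0.08 → |·| ≈ 1.0032, ∠ ≈ 4.57°
|G| = 0.04 · 1 / (1.0032) ≈ 0.039872
Gain = 20 log₁₀(0.039872) ≈ -27.99 dB
∠G = (0°) − (4.57°) = -4.57°

-28.0 dB, -4.6°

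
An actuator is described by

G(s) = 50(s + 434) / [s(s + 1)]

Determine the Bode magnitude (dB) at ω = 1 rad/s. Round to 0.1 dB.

83.7 dB

At s = jω = j1:
zero (s+434): 434 + j1 → |·| = √(434²+1²) = √188357 ≈ 434, ∠ = arctan(1/434) ≈ 0.13°
pole (s+1): 1 + j1 → |·| = √(1²+1²) = √2 ≈ 1.4142, ∠ = arctan(1/1) ≈ 45.00°
pole at origin: |s| = 1, ∠ = 90.00° (in denominator)
|G| = 50 · 434 / 1.4142 ≈ 15344
Gain = 20 log₁₀(15344) ≈ 83.72 dB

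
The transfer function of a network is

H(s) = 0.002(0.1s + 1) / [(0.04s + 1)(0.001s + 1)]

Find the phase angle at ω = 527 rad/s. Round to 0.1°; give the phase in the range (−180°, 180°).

-26.2°

At ω = 527 rad/s:
zero (1 + j527·0.1) = 1 + j52.7 → |·| ≈ 52.709, ∠ ≈ 88.91°
pole (1 + j527·0.04) = 1 + j21.08 → |·| ≈ 21.104, ∠ ≈ 87.28°
pole (1 + j527·0.001) = 1 + j0.527 → |·| ≈ 1.1304, ∠ ≈ 27.79°
∠H = (88.91°) − (87.28° + 27.79°) = -26.16°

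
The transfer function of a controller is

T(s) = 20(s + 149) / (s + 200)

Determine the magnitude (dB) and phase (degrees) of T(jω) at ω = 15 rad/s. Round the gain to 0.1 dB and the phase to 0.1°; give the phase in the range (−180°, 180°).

23.5 dB, 1.5°

At s = jω = j15:
zero (s+149): 149 + j15 → |·| = √(149²+15²) = √22426 ≈ 149.75, ∠ = arctan(15/149) ≈ 5.75°
pole (s+200): 200 + j15 → |·| = √(200²+15²) = √40225 ≈ 200.56, ∠ = arctan(15/200) ≈ 4.29°
|T| = 20 · 149.75 / 200.56 ≈ 14.933
Gain = 20 log₁₀(14.933) ≈ 23.48 dB
∠T = 5.75° − 4.29° = 1.46°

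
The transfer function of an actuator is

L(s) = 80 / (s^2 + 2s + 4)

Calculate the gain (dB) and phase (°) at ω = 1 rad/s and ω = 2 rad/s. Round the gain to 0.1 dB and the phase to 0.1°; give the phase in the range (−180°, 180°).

ω = 1: 26.9 dB, -33.7°; ω = 2: 26.0 dB, -90.0°

At s = jω = j1:
quadratic: (j1)² + 2·j1 + 4 = 3 + j2 → |·| ≈ 3.6056, ∠ ≈ 33.69°
|L| = 80 / 3.6056 ≈ 22.188
Gain = 20 log₁₀(22.188) ≈ 26.92 dB
∠L = 0.00° − 33.69° = -33.69°

At s = jω = j2:
quadratic: (j2)² + 2·j2 + 4 = 0 + j4 → |·| ≈ 4, ∠ ≈ 90.00°
|L| = 80 / 4 ≈ 20
Gain = 20 log₁₀(20) ≈ 26.02 dB
∠L = 0.00° − 90.00° = -90.00°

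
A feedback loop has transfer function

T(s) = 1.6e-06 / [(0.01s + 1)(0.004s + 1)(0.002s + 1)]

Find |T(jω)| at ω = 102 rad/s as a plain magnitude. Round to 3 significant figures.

At ω = 102 rad/s:
pole (1 + j102·0.01) = 1 + j1.02 → |·| ≈ 1.4284, ∠ ≈ 45.57°
pole (1 + j102·0.004) = 1 + j0.408 → |·| ≈ 1.08, ∠ ≈ 22.20°
pole (1 + j102·0.002) = 1 + j0.204 → |·| ≈ 1.0206, ∠ ≈ 11.53°
|T| = 1.6e-06 · 1 / (1.4284 · 1.08 · 1.0206) ≈ 1.0162e-06

1.02e-06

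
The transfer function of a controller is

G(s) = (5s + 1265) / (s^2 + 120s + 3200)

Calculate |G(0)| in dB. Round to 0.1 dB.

-8.1 dB

G(0) = 1265 / 3200 ≈ 0.39531
20 log₁₀(0.39531) ≈ -8.06 dB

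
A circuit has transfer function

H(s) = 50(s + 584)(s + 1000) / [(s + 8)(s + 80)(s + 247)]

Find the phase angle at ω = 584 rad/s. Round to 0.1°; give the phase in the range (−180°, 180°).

At s = jω = j584:
zero (s+584): 584 + j584 → |·| = √(584²+584²) = √682112 ≈ 825.9, ∠ = arctan(584/584) ≈ 45.00°
zero (s+1000): 1000 + j584 → |·| = √(1000²+584²) = √1341056 ≈ 1158, ∠ = arctan(584/1000) ≈ 30.28°
pole (s+8): 8 + j584 → |·| = √(8²+584²) = √341120 ≈ 584.05, ∠ = arctan(584/8) ≈ 89.22°
pole (s+80): 80 + j584 → |·| = √(80²+584²) = √347456 ≈ 589.45, ∠ = arctan(584/80) ≈ 82.20°
pole (s+247): 247 + j584 → |·| = √(247²+584²) = √402065 ≈ 634.09, ∠ = arctan(584/247) ≈ 67.07°
∠H = 75.28° − 238.49° = -163.21°

-163.2°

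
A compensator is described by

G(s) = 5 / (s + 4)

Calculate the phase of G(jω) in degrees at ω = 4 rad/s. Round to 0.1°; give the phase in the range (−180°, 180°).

At s = jω = j4:
pole (s+4): 4 + j4 → |·| = √(4²+4²) = √32 ≈ 5.6569, ∠ = arctan(4/4) ≈ 45.00°
∠G = 0.00° − 45.00° = -45.00°

-45.0°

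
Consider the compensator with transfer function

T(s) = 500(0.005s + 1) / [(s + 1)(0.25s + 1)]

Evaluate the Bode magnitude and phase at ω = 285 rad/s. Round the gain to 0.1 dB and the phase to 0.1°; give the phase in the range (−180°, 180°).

At ω = 285 rad/s:
zero (1 + j285·0.005) = 1 + j1.425 → |·| ≈ 1.7409, ∠ ≈ 54.94°
pole (1 + j285·1) = 1 + j285 → |·| ≈ 285, ∠ ≈ 89.80°
pole (1 + j285·0.25) = 1 + j71.25 → |·| ≈ 71.257, ∠ ≈ 89.20°
|T| = 500 · 1.7409 / (285 · 71.257) ≈ 0.042862
Gain = 20 log₁₀(0.042862) ≈ -27.36 dB
∠T = (54.94°) − (89.80° + 89.20°) = -124.06°

-27.4 dB, -124.1°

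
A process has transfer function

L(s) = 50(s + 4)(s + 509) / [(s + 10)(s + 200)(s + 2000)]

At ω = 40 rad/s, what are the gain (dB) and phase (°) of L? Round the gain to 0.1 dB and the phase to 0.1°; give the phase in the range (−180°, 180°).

-24.3 dB, 0.4°

At s = jω = j40:
zero (s+4): 4 + j40 → |·| = √(4²+40²) = √1616 ≈ 40.2, ∠ = arctan(40/4) ≈ 84.29°
zero (s+509): 509 + j40 → |·| = √(509²+40²) = √260681 ≈ 510.57, ∠ = arctan(40/509) ≈ 4.49°
pole (s+10): 10 + j40 → |·| = √(10²+40²) = √1700 ≈ 41.231, ∠ = arctan(40/10) ≈ 75.96°
pole (s+200): 200 + j40 → |·| = √(200²+40²) = √41600 ≈ 203.96, ∠ = arctan(40/200) ≈ 11.31°
pole (s+2000): 2000 + j40 → |·| = √(2000²+40²) = √4001600 ≈ 2000.4, ∠ = arctan(40/2000) ≈ 1.15°
|L| = 50 · 20525 / 1.6822e+07 ≈ 0.061006
Gain = 20 log₁₀(0.061006) ≈ -24.29 dB
∠L = 88.78° − 88.42° = 0.36°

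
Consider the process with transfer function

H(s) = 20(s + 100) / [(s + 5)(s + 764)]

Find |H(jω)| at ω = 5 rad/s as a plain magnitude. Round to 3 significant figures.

0.371

At s = jω = j5:
zero (s+100): 100 + j5 → |·| = √(100²+5²) = √10025 ≈ 100.12, ∠ = arctan(5/100) ≈ 2.86°
pole (s+5): 5 + j5 → |·| = √(5²+5²) = √50 ≈ 7.0711, ∠ = arctan(5/5) ≈ 45.00°
pole (s+764): 764 + j5 → |·| = √(764²+5²) = √583721 ≈ 764.02, ∠ = arctan(5/764) ≈ 0.37°
|H| = 20 · 100.12 / 5402.5 ≈ 0.37064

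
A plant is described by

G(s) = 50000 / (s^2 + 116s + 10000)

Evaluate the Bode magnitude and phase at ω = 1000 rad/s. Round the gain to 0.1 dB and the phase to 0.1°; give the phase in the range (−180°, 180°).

-26.0 dB, -173.3°

At s = jω = j1000:
quadratic: (j1000)² + 116·j1000 + 10000 = -990000 + j116000 → |·| ≈ 9.9677e+05, ∠ ≈ 173.32°
|G| = 50000 / 9.9677e+05 ≈ 0.050162
Gain = 20 log₁₀(0.050162) ≈ -25.99 dB
∠G = 0.00° − 173.32° = -173.32°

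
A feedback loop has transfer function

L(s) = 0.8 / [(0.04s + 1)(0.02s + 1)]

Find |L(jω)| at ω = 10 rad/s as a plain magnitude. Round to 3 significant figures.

At ω = 10 rad/s:
pole (1 + j10·0.04) = 1 + j0.4 → |·| ≈ 1.077, ∠ ≈ 21.80°
pole (1 + j10·0.02) = 1 + j0.2 → |·| ≈ 1.0198, ∠ ≈ 11.31°
|L| = 0.8 · 1 / (1.077 · 1.0198) ≈ 0.72838

0.728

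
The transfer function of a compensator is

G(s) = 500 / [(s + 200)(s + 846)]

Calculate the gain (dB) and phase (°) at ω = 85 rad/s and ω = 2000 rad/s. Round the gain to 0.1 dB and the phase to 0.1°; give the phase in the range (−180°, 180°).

ω = 85: -51.4 dB, -28.8°; ω = 2000: -78.8 dB, -151.4°

At s = jω = j85:
pole (s+200): 200 + j85 → |·| = √(200²+85²) = √47225 ≈ 217.31, ∠ = arctan(85/200) ≈ 23.03°
pole (s+846): 846 + j85 → |·| = √(846²+85²) = √722941 ≈ 850.26, ∠ = arctan(85/846) ≈ 5.74°
|G| = 500 / 1.8477e+05 ≈ 0.0027061
Gain = 20 log₁₀(0.0027061) ≈ -51.35 dB
∠G = 0.00° − 28.77° = -28.77°

At s = jω = j2000:
pole (s+200): 200 + j2000 → |·| = √(200²+2000²) = √4040000 ≈ 2010, ∠ = arctan(2000/200) ≈ 84.29°
pole (s+846): 846 + j2000 → |·| = √(846²+2000²) = √4715716 ≈ 2171.6, ∠ = arctan(2000/846) ≈ 67.07°
|G| = 500 / 4.3649e+06 ≈ 0.00011455
Gain = 20 log₁₀(0.00011455) ≈ -78.82 dB
∠G = 0.00° − 151.36° = -151.36°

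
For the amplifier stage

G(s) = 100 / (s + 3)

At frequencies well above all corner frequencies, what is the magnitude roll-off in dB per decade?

Each pole contributes −20 dB/decade at high frequency; each zero contributes +20 dB/decade.
Net: 0 zero(s) − 1 pole(s) → -20 dB/decade.

-20 dB/decade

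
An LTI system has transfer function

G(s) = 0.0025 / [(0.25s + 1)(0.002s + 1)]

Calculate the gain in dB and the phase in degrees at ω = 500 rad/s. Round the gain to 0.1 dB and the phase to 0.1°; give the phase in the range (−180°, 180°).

At ω = 500 rad/s:
pole (1 + j500·0.25) = 1 + j125 → |·| ≈ 125, ∠ ≈ 89.54°
pole (1 + j500·0.002) = 1 + j1 → |·| ≈ 1.4142, ∠ ≈ 45.00°
|G| = 0.0025 · 1 / (125 · 1.4142) ≈ 1.4142e-05
Gain = 20 log₁₀(1.4142e-05) ≈ -96.99 dB
∠G = (0°) − (89.54° + 45.00°) = -134.54°

-97.0 dB, -134.5°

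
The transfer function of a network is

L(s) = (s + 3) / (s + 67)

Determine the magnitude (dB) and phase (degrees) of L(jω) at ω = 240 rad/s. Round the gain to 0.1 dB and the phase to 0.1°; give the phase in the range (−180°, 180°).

-0.3 dB, 14.9°

At s = jω = j240:
zero (s+3): 3 + j240 → |·| = √(3²+240²) = √57609 ≈ 240.02, ∠ = arctan(240/3) ≈ 89.28°
pole (s+67): 67 + j240 → |·| = √(67²+240²) = √62089 ≈ 249.18, ∠ = arctan(240/67) ≈ 74.40°
|L| = 1 · 240.02 / 249.18 ≈ 0.96324
Gain = 20 log₁₀(0.96324) ≈ -0.33 dB
∠L = 89.28° − 74.40° = 14.88°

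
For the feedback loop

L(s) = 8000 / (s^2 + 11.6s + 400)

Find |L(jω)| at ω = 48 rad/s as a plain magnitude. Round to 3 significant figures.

At s = jω = j48:
quadratic: (j48)² + 11.6·j48 + 400 = -1904 + j556.8 → |·| ≈ 1983.7, ∠ ≈ 163.70°
|L| = 8000 / 1983.7 ≈ 4.0329

4.03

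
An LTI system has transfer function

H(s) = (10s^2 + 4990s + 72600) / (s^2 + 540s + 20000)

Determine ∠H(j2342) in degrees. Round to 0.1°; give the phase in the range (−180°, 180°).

Substitute s = j2342:
Numerator: 10(j2342)^2 + 4990(j2342) + 72600 = -54777040 + j11686580
Denominator: (j2342)^2 + 540(j2342) + 20000 = -5464964 + j1264680
|N| = √(54777040² + 11686580²) ≈ 5.601e+07, ∠N ≈ 167.96°
|D| = √(5464964² + 1264680²) ≈ 5.6094e+06, ∠D ≈ 166.97°
∠H = 167.96° − 166.97° = 0.99°

1.0°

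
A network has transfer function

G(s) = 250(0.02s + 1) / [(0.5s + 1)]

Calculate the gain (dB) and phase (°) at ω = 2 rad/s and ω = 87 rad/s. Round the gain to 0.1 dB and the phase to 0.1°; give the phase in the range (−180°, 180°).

At ω = 2 rad/s:
zero (1 + j2·0.02) = 1 + j0.04 → |·| ≈ 1.0008, ∠ ≈ 2.29°
pole (1 + j2·0.5) = 1 + j1 → |·| ≈ 1.4142, ∠ ≈ 45.00°
|G| = 250 · 1.0008 / (1.4142) ≈ 176.92
Gain = 20 log₁₀(176.92) ≈ 44.96 dB
∠G = (2.29°) − (45.00°) = -42.71°

At ω = 87 rad/s:
zero (1 + j87·0.02) = 1 + j1.74 → |·| ≈ 2.0069, ∠ ≈ 60.11°
pole (1 + j87·0.5) = 1 + j43.5 → |·| ≈ 43.511, ∠ ≈ 88.68°
|G| = 250 · 2.0069 / (43.511) ≈ 11.531
Gain = 20 log₁₀(11.531) ≈ 21.24 dB
∠G = (60.11°) − (88.68°) = -28.57°

ω = 2: 45.0 dB, -42.7°; ω = 87: 21.2 dB, -28.6°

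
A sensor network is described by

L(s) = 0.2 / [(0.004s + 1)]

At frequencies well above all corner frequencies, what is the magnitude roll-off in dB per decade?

-20 dB/decade

Each pole contributes −20 dB/decade at high frequency; each zero contributes +20 dB/decade.
Net: 0 zero(s) − 1 pole(s) → -20 dB/decade.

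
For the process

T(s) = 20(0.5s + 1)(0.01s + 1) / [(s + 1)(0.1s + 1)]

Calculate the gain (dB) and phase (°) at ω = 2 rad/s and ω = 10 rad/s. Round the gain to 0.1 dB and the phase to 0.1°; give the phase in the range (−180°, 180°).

ω = 2: 21.9 dB, -28.6°; ω = 10: 17.2 dB, -44.9°

At ω = 2 rad/s:
zero (1 + j2·0.5) = 1 + j1 → |·| ≈ 1.4142, ∠ ≈ 45.00°
zero (1 + j2·0.01) = 1 + j0.02 → |·| ≈ 1.0002, ∠ ≈ 1.15°
pole (1 + j2·1) = 1 + j2 → |·| ≈ 2.2361, ∠ ≈ 63.43°
pole (1 + j2·0.1) = 1 + j0.2 → |·| ≈ 1.0198, ∠ ≈ 11.31°
|T| = 20 · 1.4142 · 1.0002 / (2.2361 · 1.0198) ≈ 12.406
Gain = 20 log₁₀(12.406) ≈ 21.87 dB
∠T = (45.00° + 1.15°) − (63.43° + 11.31°) = -28.59°

At ω = 10 rad/s:
zero (1 + j10·0.5) = 1 + j5 → |·| ≈ 5.099, ∠ ≈ 78.69°
zero (1 + j10·0.01) = 1 + j0.1 → |·| ≈ 1.005, ∠ ≈ 5.71°
pole (1 + j10·1) = 1 + j10 → |·| ≈ 10.05, ∠ ≈ 84.29°
pole (1 + j10·0.1) = 1 + j1 → |·| ≈ 1.4142, ∠ ≈ 45.00°
|T| = 20 · 5.099 · 1.005 / (10.05 · 1.4142) ≈ 7.2111
Gain = 20 log₁₀(7.2111) ≈ 17.16 dB
∠T = (78.69° + 5.71°) − (84.29° + 45.00°) = -44.89°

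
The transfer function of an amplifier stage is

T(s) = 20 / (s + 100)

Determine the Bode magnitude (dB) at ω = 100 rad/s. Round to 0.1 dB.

Substitute s = j100:
Numerator: 20 = 20 + j0
Denominator: (j100) + 100 = 100 + j100
|N| = √(20² + 0²) ≈ 20, ∠N ≈ 0.00°
|D| = √(100² + 100²) ≈ 141.42, ∠D ≈ 45.00°
|T| = 20 / 141.42 ≈ 0.14142
Gain = 20 log₁₀(0.14142) ≈ -16.99 dB

-17.0 dB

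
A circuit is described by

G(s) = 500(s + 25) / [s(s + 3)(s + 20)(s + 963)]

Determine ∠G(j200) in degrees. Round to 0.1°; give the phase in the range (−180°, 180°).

167.7°

At s = jω = j200:
zero (s+25): 25 + j200 → |·| = √(25²+200²) = √40625 ≈ 201.56, ∠ = arctan(200/25) ≈ 82.87°
pole (s+3): 3 + j200 → |·| = √(3²+200²) = √40009 ≈ 200.02, ∠ = arctan(200/3) ≈ 89.14°
pole (s+20): 20 + j200 → |·| = √(20²+200²) = √40400 ≈ 201, ∠ = arctan(200/20) ≈ 84.29°
pole (s+963): 963 + j200 → |·| = √(963²+200²) = √967369 ≈ 983.55, ∠ = arctan(200/963) ≈ 11.73°
pole at origin: |s| = 200, ∠ = 90.00° (in denominator)
∠G = 82.87° − 275.16° = -192.29° ≡ 167.71° (principal value)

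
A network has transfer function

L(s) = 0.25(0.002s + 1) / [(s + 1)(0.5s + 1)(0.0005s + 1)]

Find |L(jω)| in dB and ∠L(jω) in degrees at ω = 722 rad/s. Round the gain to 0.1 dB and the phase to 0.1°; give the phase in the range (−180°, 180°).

At ω = 722 rad/s:
zero (1 + j722·0.002) = 1 + j1.444 → |·| ≈ 1.7565, ∠ ≈ 55.30°
pole (1 + j722·1) = 1 + j722 → |·| ≈ 722, ∠ ≈ 89.92°
pole (1 + j722·0.5) = 1 + j361 → |·| ≈ 361, ∠ ≈ 89.84°
pole (1 + j722·0.0005) = 1 + j0.361 → |·| ≈ 1.0632, ∠ ≈ 19.85°
|L| = 0.25 · 1.7565 / (722 · 361 · 1.0632) ≈ 1.5846e-06
Gain = 20 log₁₀(1.5846e-06) ≈ -116.00 dB
∠L = (55.30°) − (89.92° + 89.84° + 19.85°) = -144.31°

-116.0 dB, -144.3°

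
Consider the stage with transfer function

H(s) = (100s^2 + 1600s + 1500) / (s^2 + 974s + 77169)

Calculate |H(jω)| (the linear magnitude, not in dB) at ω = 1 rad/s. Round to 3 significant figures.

Substitute s = j1:
Numerator: 100(j1)^2 + 1600(j1) + 1500 = 1400 + j1600
Denominator: (j1)^2 + 974(j1) + 77169 = 77168 + j974
|N| = √(1400² + 1600²) ≈ 2126, ∠N ≈ 48.81°
|D| = √(77168² + 974²) ≈ 77174, ∠D ≈ 0.72°
|H| = 2126 / 77174 ≈ 0.027548

0.0275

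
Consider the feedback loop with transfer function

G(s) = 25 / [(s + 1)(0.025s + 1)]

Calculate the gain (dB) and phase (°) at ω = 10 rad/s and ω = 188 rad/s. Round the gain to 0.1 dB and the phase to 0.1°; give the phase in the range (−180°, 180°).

ω = 10: 7.7 dB, -98.3°; ω = 188: -31.2 dB, -167.7°

At ω = 10 rad/s:
pole (1 + j10·1) = 1 + j10 → |·| ≈ 10.05, ∠ ≈ 84.29°
pole (1 + j10·0.025) = 1 + j0.25 → |·| ≈ 1.0308, ∠ ≈ 14.04°
|G| = 25 · 1 / (10.05 · 1.0308) ≈ 2.4132
Gain = 20 log₁₀(2.4132) ≈ 7.65 dB
∠G = (0°) − (84.29° + 14.04°) = -98.33°

At ω = 188 rad/s:
pole (1 + j188·1) = 1 + j188 → |·| ≈ 188, ∠ ≈ 89.70°
pole (1 + j188·0.025) = 1 + j4.7 → |·| ≈ 4.8052, ∠ ≈ 77.99°
|G| = 25 · 1 / (188 · 4.8052) ≈ 0.027674
Gain = 20 log₁₀(0.027674) ≈ -31.16 dB
∠G = (0°) − (89.70° + 77.99°) = -167.69°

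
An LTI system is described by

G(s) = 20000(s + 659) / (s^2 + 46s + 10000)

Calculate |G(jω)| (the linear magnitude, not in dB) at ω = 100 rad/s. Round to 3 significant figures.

2.90e+03

At s = jω = j100:
zero (s+659): 659 + j100 → |·| = √(659²+100²) = √444281 ≈ 666.54, ∠ = arctan(100/659) ≈ 8.63°
quadratic: (j100)² + 46·j100 + 10000 = 0 + j4600 → |·| ≈ 4600, ∠ ≈ 90.00°
|G| = 20000 · 666.54 / 4600 ≈ 2898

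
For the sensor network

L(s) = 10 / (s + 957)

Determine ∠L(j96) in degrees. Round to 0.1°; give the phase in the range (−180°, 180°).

At s = jω = j96:
pole (s+957): 957 + j96 → |·| = √(957²+96²) = √925065 ≈ 961.8, ∠ = arctan(96/957) ≈ 5.73°
∠L = 0.00° − 5.73° = -5.73°

-5.7°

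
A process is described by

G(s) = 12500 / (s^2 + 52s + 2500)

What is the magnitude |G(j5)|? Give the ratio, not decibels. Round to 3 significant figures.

At s = jω = j5:
quadratic: (j5)² + 52·j5 + 2500 = 2475 + j260 → |·| ≈ 2488.6, ∠ ≈ 6.00°
|G| = 12500 / 2488.6 ≈ 5.0229

5.02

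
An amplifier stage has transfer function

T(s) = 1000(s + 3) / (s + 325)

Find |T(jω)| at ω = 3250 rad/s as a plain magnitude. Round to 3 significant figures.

995

At s = jω = j3250:
zero (s+3): 3 + j3250 → |·| = √(3²+3250²) = √10562509 ≈ 3250, ∠ = arctan(3250/3) ≈ 89.95°
pole (s+325): 325 + j3250 → |·| = √(325²+3250²) = √10668125 ≈ 3266.2, ∠ = arctan(3250/325) ≈ 84.29°
|T| = 1000 · 3250 / 3266.2 ≈ 995.04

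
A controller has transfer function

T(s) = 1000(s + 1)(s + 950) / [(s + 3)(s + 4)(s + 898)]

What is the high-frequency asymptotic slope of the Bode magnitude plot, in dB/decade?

Each pole contributes −20 dB/decade at high frequency; each zero contributes +20 dB/decade.
Net: 2 zero(s) − 3 pole(s) → -20 dB/decade.

-20 dB/decade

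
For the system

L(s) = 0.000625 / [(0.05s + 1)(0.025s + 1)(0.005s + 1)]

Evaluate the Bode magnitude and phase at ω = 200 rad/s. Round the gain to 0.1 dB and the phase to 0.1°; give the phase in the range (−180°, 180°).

-101.3 dB, 152.0°

At ω = 200 rad/s:
pole (1 + j200·0.05) = 1 + j10 → |·| ≈ 10.05, ∠ ≈ 84.29°
pole (1 + j200·0.025) = 1 + j5 → |·| ≈ 5.099, ∠ ≈ 78.69°
pole (1 + j200·0.005) = 1 + j1 → |·| ≈ 1.4142, ∠ ≈ 45.00°
|L| = 0.000625 · 1 / (10.05 · 5.099 · 1.4142) ≈ 8.6242e-06
Gain = 20 log₁₀(8.6242e-06) ≈ -101.29 dB
∠L = (0°) − (84.29° + 78.69° + 45.00°) = -207.98° ≡ 152.02° (principal value)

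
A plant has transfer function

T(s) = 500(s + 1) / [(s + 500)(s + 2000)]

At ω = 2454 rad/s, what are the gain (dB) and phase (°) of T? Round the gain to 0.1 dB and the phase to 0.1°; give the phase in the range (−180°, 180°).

At s = jω = j2454:
zero (s+1): 1 + j2454 → |·| = √(1²+2454²) = √6022117 ≈ 2454, ∠ = arctan(2454/1) ≈ 89.98°
pole (s+500): 500 + j2454 → |·| = √(500²+2454²) = √6272116 ≈ 2504.4, ∠ = arctan(2454/500) ≈ 78.48°
pole (s+2000): 2000 + j2454 → |·| = √(2000²+2454²) = √10022116 ≈ 3165.8, ∠ = arctan(2454/2000) ≈ 50.82°
|T| = 500 · 2454 / 7.9284e+06 ≈ 0.15476
Gain = 20 log₁₀(0.15476) ≈ -16.21 dB
∠T = 89.98° − 129.30° = -39.32°

-16.2 dB, -39.3°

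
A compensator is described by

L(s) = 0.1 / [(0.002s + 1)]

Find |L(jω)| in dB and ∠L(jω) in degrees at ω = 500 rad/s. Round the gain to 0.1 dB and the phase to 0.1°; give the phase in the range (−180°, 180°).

-23.0 dB, -45.0°

At ω = 500 rad/s:
pole (1 + j500·0.002) = 1 + j1 → |·| ≈ 1.4142, ∠ ≈ 45.00°
|L| = 0.1 · 1 / (1.4142) ≈ 0.070711
Gain = 20 log₁₀(0.070711) ≈ -23.01 dB
∠L = (0°) − (45.00°) = -45.00°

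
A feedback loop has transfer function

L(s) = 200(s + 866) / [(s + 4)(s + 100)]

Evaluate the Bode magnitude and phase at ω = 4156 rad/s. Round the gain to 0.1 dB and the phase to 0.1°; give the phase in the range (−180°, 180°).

-26.2 dB, -100.3°

At s = jω = j4156:
zero (s+866): 866 + j4156 → |·| = √(866²+4156²) = √18022292 ≈ 4245.3, ∠ = arctan(4156/866) ≈ 78.23°
pole (s+4): 4 + j4156 → |·| = √(4²+4156²) = √17272352 ≈ 4156, ∠ = arctan(4156/4) ≈ 89.94°
pole (s+100): 100 + j4156 → |·| = √(100²+4156²) = √17282336 ≈ 4157.2, ∠ = arctan(4156/100) ≈ 88.62°
|L| = 200 · 4245.3 / 1.7277e+07 ≈ 0.049144
Gain = 20 log₁₀(0.049144) ≈ -26.17 dB
∠L = 78.23° − 178.56° = -100.33°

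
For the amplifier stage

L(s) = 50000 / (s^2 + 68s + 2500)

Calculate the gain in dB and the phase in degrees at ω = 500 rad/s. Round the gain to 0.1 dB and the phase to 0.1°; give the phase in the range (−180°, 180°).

-14.0 dB, -172.2°

At s = jω = j500:
quadratic: (j500)² + 68·j500 + 2500 = -247500 + j34000 → |·| ≈ 2.4982e+05, ∠ ≈ 172.18°
|L| = 50000 / 2.4982e+05 ≈ 0.20014
Gain = 20 log₁₀(0.20014) ≈ -13.97 dB
∠L = 0.00° − 172.18° = -172.18°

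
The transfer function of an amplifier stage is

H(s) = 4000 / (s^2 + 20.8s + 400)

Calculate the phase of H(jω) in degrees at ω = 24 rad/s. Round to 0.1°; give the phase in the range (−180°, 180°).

At s = jω = j24:
quadratic: (j24)² + 20.8·j24 + 400 = -176 + j499.2 → |·| ≈ 529.32, ∠ ≈ 109.42°
∠H = 0.00° − 109.42° = -109.42°

-109.4°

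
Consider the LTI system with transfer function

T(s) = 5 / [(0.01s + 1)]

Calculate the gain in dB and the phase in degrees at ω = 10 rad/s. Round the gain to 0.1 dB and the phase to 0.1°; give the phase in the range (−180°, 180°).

13.9 dB, -5.7°

At ω = 10 rad/s:
pole (1 + j10·0.01) = 1 + j0.1 → |·| ≈ 1.005, ∠ ≈ 5.71°
|T| = 5 · 1 / (1.005) ≈ 4.9751
Gain = 20 log₁₀(4.9751) ≈ 13.94 dB
∠T = (0°) − (5.71°) = -5.71°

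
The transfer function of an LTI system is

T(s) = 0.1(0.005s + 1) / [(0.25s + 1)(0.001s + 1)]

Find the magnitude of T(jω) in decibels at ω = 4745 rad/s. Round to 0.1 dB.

-67.7 dB

At ω = 4745 rad/s:
zero (1 + j4745·0.005) = 1 + j23.725 → |·| ≈ 23.746, ∠ ≈ 87.59°
pole (1 + j4745·0.25) = 1 + j1186.25 → |·| ≈ 1186.3, ∠ ≈ 89.95°
pole (1 + j4745·0.001) = 1 + j4.745 → |·| ≈ 4.8492, ∠ ≈ 78.10°
|T| = 0.1 · 23.746 / (1186.3 · 4.8492) ≈ 0.00041279
Gain = 20 log₁₀(0.00041279) ≈ -67.69 dB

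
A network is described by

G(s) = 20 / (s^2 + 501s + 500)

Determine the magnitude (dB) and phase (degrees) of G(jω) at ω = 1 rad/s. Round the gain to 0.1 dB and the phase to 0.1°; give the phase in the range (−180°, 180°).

-31.0 dB, -45.1°

Substitute s = j1:
Numerator: 20 = 20 + j0
Denominator: (j1)^2 + 501(j1) + 500 = 499 + j501
|N| = √(20² + 0²) ≈ 20, ∠N ≈ 0.00°
|D| = √(499² + 501²) ≈ 707.11, ∠D ≈ 45.11°
|G| = 20 / 707.11 ≈ 0.028284
Gain = 20 log₁₀(0.028284) ≈ -30.97 dB
∠G = 0.00° − 45.11° = -45.11°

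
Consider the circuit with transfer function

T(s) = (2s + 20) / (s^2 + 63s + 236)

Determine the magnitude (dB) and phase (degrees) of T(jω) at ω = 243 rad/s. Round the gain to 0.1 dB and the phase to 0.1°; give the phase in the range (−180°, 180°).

-41.9 dB, -77.8°

Substitute s = j243:
Numerator: 2(j243) + 20 = 20 + j486
Denominator: (j243)^2 + 63(j243) + 236 = -58813 + j15309
|N| = √(20² + 486²) ≈ 486.41, ∠N ≈ 87.64°
|D| = √(58813² + 15309²) ≈ 60773, ∠D ≈ 165.41°
|T| = 486.41 / 60773 ≈ 0.0080037
Gain = 20 log₁₀(0.0080037) ≈ -41.93 dB
∠T = 87.64° − 165.41° = -77.77°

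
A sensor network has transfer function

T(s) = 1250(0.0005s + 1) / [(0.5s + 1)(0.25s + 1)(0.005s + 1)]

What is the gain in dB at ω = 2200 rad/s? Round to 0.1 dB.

At ω = 2200 rad/s:
zero (1 + j2200·0.0005) = 1 + j1.1 → |·| ≈ 1.4866, ∠ ≈ 47.73°
pole (1 + j2200·0.5) = 1 + j1100 → |·| ≈ 1100, ∠ ≈ 89.95°
pole (1 + j2200·0.25) = 1 + j550 → |·| ≈ 550, ∠ ≈ 89.90°
pole (1 + j2200·0.005) = 1 + j11 → |·| ≈ 11.045, ∠ ≈ 84.81°
|T| = 1250 · 1.4866 / (1100 · 550 · 11.045) ≈ 0.00027809
Gain = 20 log₁₀(0.00027809) ≈ -71.12 dB

-71.1 dB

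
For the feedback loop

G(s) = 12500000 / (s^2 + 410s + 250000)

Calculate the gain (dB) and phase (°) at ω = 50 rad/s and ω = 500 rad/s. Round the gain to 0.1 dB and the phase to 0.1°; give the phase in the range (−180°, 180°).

At s = jω = j50:
quadratic: (j50)² + 410·j50 + 250000 = 247500 + j20500 → |·| ≈ 2.4835e+05, ∠ ≈ 4.73°
|G| = 12500000 / 2.4835e+05 ≈ 50.332
Gain = 20 log₁₀(50.332) ≈ 34.04 dB
∠G = 0.00° − 4.73° = -4.73°

At s = jω = j500:
quadratic: (j500)² + 410·j500 + 250000 = 0 + j205000 → |·| ≈ 2.05e+05, ∠ ≈ 90.00°
|G| = 12500000 / 2.05e+05 ≈ 60.976
Gain = 20 log₁₀(60.976) ≈ 35.70 dB
∠G = 0.00° − 90.00° = -90.00°

ω = 50: 34.0 dB, -4.7°; ω = 500: 35.7 dB, -90.0°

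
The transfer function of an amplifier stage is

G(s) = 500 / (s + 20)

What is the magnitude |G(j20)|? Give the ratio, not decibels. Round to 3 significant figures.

17.7

At s = jω = j20:
pole (s+20): 20 + j20 → |·| = √(20²+20²) = √800 ≈ 28.284, ∠ = arctan(20/20) ≈ 45.00°
|G| = 500 / 28.284 ≈ 17.678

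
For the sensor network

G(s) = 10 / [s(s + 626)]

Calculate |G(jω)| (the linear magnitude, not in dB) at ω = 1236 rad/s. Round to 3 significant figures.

5.84e-06

At s = jω = j1236:
pole (s+626): 626 + j1236 → |·| = √(626²+1236²) = √1919572 ≈ 1385.5, ∠ = arctan(1236/626) ≈ 63.14°
pole at origin: |s| = 1236, ∠ = 90.00° (in denominator)
|G| = 10 / 1.7125e+06 ≈ 5.8394e-06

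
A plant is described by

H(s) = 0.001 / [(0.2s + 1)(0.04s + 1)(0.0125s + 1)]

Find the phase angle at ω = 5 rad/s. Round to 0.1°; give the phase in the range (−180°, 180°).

At ω = 5 rad/s:
pole (1 + j5·0.2) = 1 + j1 → |·| ≈ 1.4142, ∠ ≈ 45.00°
pole (1 + j5·0.04) = 1 + j0.2 → |·| ≈ 1.0198, ∠ ≈ 11.31°
pole (1 + j5·0.0125) = 1 + j0.0625 → |·| ≈ 1.002, ∠ ≈ 3.58°
∠H = (0°) − (45.00° + 11.31° + 3.58°) = -59.89°

-59.9°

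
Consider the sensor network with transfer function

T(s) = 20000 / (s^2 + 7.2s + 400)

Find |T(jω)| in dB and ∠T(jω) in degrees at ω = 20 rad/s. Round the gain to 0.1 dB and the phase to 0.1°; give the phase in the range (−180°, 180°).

42.9 dB, -90.0°

At s = jω = j20:
quadratic: (j20)² + 7.2·j20 + 400 = 0 + j144 → |·| ≈ 144, ∠ ≈ 90.00°
|T| = 20000 / 144 ≈ 138.89
Gain = 20 log₁₀(138.89) ≈ 42.85 dB
∠T = 0.00° − 90.00° = -90.00°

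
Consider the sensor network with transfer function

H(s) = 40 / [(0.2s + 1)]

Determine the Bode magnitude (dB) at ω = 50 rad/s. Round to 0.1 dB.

At ω = 50 rad/s:
pole (1 + j50·0.2) = 1 + j10 → |·| ≈ 10.05, ∠ ≈ 84.29°
|H| = 40 · 1 / (10.05) ≈ 3.9801
Gain = 20 log₁₀(3.9801) ≈ 12.00 dB

12.0 dB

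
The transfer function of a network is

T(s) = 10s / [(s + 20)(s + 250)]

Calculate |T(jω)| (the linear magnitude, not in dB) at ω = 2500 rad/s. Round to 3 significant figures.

At s = jω = j2500:
zero at origin: s = j2500 → |·| = 2500, ∠ = 90.00°
pole (s+20): 20 + j2500 → |·| = √(20²+2500²) = √6250400 ≈ 2500.1, ∠ = arctan(2500/20) ≈ 89.54°
pole (s+250): 250 + j2500 → |·| = √(250²+2500²) = √6312500 ≈ 2512.5, ∠ = arctan(2500/250) ≈ 84.29°
|T| = 10 · 2500 / 6.2815e+06 ≈ 0.0039799

0.00398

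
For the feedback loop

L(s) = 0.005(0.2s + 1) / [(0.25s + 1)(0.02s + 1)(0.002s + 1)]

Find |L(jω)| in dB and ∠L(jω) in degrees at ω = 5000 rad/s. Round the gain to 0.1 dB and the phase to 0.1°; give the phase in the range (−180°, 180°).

At ω = 5000 rad/s:
zero (1 + j5000·0.2) = 1 + j1000 → |·| ≈ 1000, ∠ ≈ 89.94°
pole (1 + j5000·0.25) = 1 + j1250 → |·| ≈ 1250, ∠ ≈ 89.95°
pole (1 + j5000·0.02) = 1 + j100 → |·| ≈ 100, ∠ ≈ 89.43°
pole (1 + j5000·0.002) = 1 + j10 → |·| ≈ 10.05, ∠ ≈ 84.29°
|L| = 0.005 · 1000 / (1250 · 100 · 10.05) ≈ 3.9801e-06
Gain = 20 log₁₀(3.9801e-06) ≈ -108.00 dB
∠L = (89.94°) − (89.95° + 89.43° + 84.29°) = -173.73°

-108.0 dB, -173.7°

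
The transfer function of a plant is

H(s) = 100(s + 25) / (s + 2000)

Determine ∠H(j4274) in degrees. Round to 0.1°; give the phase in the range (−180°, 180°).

24.7°

At s = jω = j4274:
zero (s+25): 25 + j4274 → |·| = √(25²+4274²) = √18267701 ≈ 4274.1, ∠ = arctan(4274/25) ≈ 89.66°
pole (s+2000): 2000 + j4274 → |·| = √(2000²+4274²) = √22267076 ≈ 4718.8, ∠ = arctan(4274/2000) ≈ 64.92°
∠H = 89.66° − 64.92° = 24.74°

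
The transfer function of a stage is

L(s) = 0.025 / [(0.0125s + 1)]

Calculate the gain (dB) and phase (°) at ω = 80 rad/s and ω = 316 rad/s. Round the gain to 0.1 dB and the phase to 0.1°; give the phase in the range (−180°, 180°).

At ω = 80 rad/s:
pole (1 + j80·0.0125) = 1 + j1 → |·| ≈ 1.4142, ∠ ≈ 45.00°
|L| = 0.025 · 1 / (1.4142) ≈ 0.017678
Gain = 20 log₁₀(0.017678) ≈ -35.05 dB
∠L = (0°) − (45.00°) = -45.00°

At ω = 316 rad/s:
pole (1 + j316·0.0125) = 1 + j3.95 → |·| ≈ 4.0746, ∠ ≈ 75.79°
|L| = 0.025 · 1 / (4.0746) ≈ 0.0061356
Gain = 20 log₁₀(0.0061356) ≈ -44.24 dB
∠L = (0°) − (75.79°) = -75.79°

ω = 80: -35.1 dB, -45.0°; ω = 316: -44.2 dB, -75.8°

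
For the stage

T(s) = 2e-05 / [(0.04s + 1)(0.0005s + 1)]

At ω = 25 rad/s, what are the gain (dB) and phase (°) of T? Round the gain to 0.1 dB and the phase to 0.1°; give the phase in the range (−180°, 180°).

-97.0 dB, -45.7°

At ω = 25 rad/s:
pole (1 + j25·0.04) = 1 + j1 → |·| ≈ 1.4142, ∠ ≈ 45.00°
pole (1 + j25·0.0005) = 1 + j0.0125 → |·| ≈ 1.0001, ∠ ≈ 0.72°
|T| = 2e-05 · 1 / (1.4142 · 1.0001) ≈ 1.4141e-05
Gain = 20 log₁₀(1.4141e-05) ≈ -96.99 dB
∠T = (0°) − (45.00° + 0.72°) = -45.72°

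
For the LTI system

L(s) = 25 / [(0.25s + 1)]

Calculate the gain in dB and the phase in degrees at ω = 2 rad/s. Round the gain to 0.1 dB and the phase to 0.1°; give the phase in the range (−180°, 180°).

At ω = 2 rad/s:
pole (1 + j2·0.25) = 1 + j0.5 → |·| ≈ 1.118, ∠ ≈ 26.57°
|L| = 25 · 1 / (1.118) ≈ 22.361
Gain = 20 log₁₀(22.361) ≈ 26.99 dB
∠L = (0°) − (26.57°) = -26.57°

27.0 dB, -26.6°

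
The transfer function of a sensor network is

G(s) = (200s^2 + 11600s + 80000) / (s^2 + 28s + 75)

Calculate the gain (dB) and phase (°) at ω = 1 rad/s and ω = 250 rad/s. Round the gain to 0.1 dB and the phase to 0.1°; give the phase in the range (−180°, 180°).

Substitute s = j1:
Numerator: 200(j1)^2 + 11600(j1) + 80000 = 79800 + j11600
Denominator: (j1)^2 + 28(j1) + 75 = 74 + j28
|N| = √(79800² + 11600²) ≈ 80639, ∠N ≈ 8.27°
|D| = √(74² + 28²) ≈ 79.12, ∠D ≈ 20.73°
|G| = 80639 / 79.12 ≈ 1019.2
Gain = 20 log₁₀(1019.2) ≈ 60.17 dB
∠G = 8.27° − 20.73° = -12.46°

Substitute s = j250:
Numerator: 200(j250)^2 + 11600(j250) + 80000 = -12420000 + j2900000
Denominator: (j250)^2 + 28(j250) + 75 = -62425 + j7000
|N| = √(12420000² + 2900000²) ≈ 1.2754e+07, ∠N ≈ 166.86°
|D| = √(62425² + 7000²) ≈ 62816, ∠D ≈ 173.60°
|G| = 1.2754e+07 / 62816 ≈ 203.04
Gain = 20 log₁₀(203.04) ≈ 46.15 dB
∠G = 166.86° − 173.60° = -6.74°

ω = 1: 60.2 dB, -12.5°; ω = 250: 46.2 dB, -6.7°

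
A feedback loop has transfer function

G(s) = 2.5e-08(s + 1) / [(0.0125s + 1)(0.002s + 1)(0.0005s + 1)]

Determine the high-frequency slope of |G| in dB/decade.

-40 dB/decade

Each pole contributes −20 dB/decade at high frequency; each zero contributes +20 dB/decade.
Net: 1 zero(s) − 3 pole(s) → -40 dB/decade.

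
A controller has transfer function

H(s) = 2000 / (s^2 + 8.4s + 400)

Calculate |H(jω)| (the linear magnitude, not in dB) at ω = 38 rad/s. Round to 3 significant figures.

At s = jω = j38:
quadratic: (j38)² + 8.4·j38 + 400 = -1044 + j319.2 → |·| ≈ 1091.7, ∠ ≈ 163.00°
|H| = 2000 / 1091.7 ≈ 1.832

1.83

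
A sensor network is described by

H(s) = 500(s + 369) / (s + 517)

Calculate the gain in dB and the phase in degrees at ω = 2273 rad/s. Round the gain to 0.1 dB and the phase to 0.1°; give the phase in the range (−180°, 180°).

At s = jω = j2273:
zero (s+369): 369 + j2273 → |·| = √(369²+2273²) = √5302690 ≈ 2302.8, ∠ = arctan(2273/369) ≈ 80.78°
pole (s+517): 517 + j2273 → |·| = √(517²+2273²) = √5433818 ≈ 2331.1, ∠ = arctan(2273/517) ≈ 77.19°
|H| = 500 · 2302.8 / 2331.1 ≈ 493.93
Gain = 20 log₁₀(493.93) ≈ 53.87 dB
∠H = 80.78° − 77.19° = 3.59°

53.9 dB, 3.6°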